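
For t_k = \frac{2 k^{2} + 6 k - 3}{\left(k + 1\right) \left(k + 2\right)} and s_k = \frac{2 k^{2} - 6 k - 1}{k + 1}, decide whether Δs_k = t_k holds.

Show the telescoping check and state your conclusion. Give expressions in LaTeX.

Valid: the claim telescopes to t_k.

s_(k+1) = (2*k**2 - 2*k - 5)/(k + 2)
s_(k+1) − s_k = (2*k**2 + 6*k - 3)/(k**2 + 3*k + 2)
(s_(k+1) − s_k) − t_k = 0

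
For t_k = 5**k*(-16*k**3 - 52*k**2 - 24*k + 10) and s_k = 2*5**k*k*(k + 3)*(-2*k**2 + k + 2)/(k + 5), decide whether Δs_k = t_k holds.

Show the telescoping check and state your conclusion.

s_(k+1) = 10*5**k*(k + 1)*(k + 4)*(k - 2*(k + 1)**2 + 3)/(k + 6)
s_(k+1) − s_k = 5**k*(-16*k**5 - 196*k**4 - 820*k**3 - 1242*k**2 - 382*k + 200)/(k**2 + 11*k + 30)
(s_(k+1) − s_k) − t_k = 5**k*(32*k**4 + 256*k**3 + 572*k**2 + 228*k - 100)/(k**2 + 11*k + 30)

Invalid: residual 5**k*(32*k**4 + 256*k**3 + 572*k**2 + 228*k - 100)/(k**2 + 11*k + 30) ≠ 0.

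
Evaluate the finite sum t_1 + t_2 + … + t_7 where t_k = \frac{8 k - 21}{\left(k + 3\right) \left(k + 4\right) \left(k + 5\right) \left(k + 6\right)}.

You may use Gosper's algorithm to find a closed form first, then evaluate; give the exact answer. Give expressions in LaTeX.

Ratio r(k) = (k + 3)*(8*k - 13)/((k + 7)*(8*k - 21)).
Take A(k)=k + 3, B(k)=k + 7, C(k)=k - 21/8.
Need (k + 3)·f(k+1) − (k + 6)·f(k) = k - 21/8.
d = 3 from the (1,1,1) case.
Coefficient equations give f(k) = -k*(k**2 + 12*k + 127)/160.
R(k) = B(k−1)·f(k)/C(k) = -k*(k + 6)*(k**2 + 12*k + 127)/(20*(8*k - 21)); s_k = R·t_k = k*(-k**2 - 12*k - 127)/(20*(k + 3)*(k + 4)*(k + 5)).
Verify: (8*k - 21)/(k**4 + 18*k**3 + 119*k**2 + 342*k + 360) matches t_k.
Sum = s_(8) − s_(1); s_(8) = -287/4290, s_(1) = -7/120 ⇒ -49/5720.

Σ = -49/5720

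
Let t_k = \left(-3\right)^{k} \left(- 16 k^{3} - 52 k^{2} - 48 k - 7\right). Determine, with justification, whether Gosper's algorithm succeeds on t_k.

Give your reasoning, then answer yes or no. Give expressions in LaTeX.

Yes. s_k = \left(-3\right)^{k} \left(4 k^{3} + 4 k^{2} - 3 k - 2\right).

r(k) = 3*(-16*k**3 - 100*k**2 - 200*k - 123)/(16*k**3 + 52*k**2 + 48*k + 7) after simplifying.
Factor: A=-3; B=1; C=k**3 + 13*k**2/4 + 3*k + 7/16.
Key eq: (-3)·f(k+1) = (1)·f(k) + (k**3 + 13*k**2/4 + 3*k + 7/16).
d = 3 from the (0,0,3) case.
Solving with deg f ≤ 3: f(k) = -(2*k + 1)*(2*k**2 + k - 2)/16.
Get s_k = R·t_k = (-3)**k*(4*k**3 + 4*k**2 - 3*k - 2) with R(k) = B(k−1)f(k)/C(k) = -(2*k + 1)*(2*k**2 + k - 2)/(16*k**3 + 52*k**2 + 48*k + 7).
Verify: (-3)**k*(-16*k**3 - 52*k**2 - 48*k - 7) matches t_k.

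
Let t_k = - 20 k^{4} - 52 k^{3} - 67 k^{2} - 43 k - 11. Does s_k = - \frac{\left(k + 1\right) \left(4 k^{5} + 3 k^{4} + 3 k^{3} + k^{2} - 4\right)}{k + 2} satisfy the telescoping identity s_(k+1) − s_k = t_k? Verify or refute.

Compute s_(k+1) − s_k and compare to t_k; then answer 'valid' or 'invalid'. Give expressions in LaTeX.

Invalid: residual \frac{16 k^{5} + 89 k^{4} + 168 k^{3} + 176 k^{2} + 97 k + 26}{k^{2} + 5 k + 6} ≠ 0.

s_(k+1) = -(k + 2)*(4*(k + 1)**5 + 3*(k + 1)**4 + 3*(k + 1)**3 + (k + 1)**2 - 4)/(k + 3)
s_(k+1) − s_k = 2*(-10*k**6 - 68*k**5 - 179*k**4 - 261*k**3 - 226*k**2 - 108*k - 20)/(k**2 + 5*k + 6)
(s_(k+1) − s_k) − t_k = (16*k**5 + 89*k**4 + 168*k**3 + 176*k**2 + 97*k + 26)/(k**2 + 5*k + 6)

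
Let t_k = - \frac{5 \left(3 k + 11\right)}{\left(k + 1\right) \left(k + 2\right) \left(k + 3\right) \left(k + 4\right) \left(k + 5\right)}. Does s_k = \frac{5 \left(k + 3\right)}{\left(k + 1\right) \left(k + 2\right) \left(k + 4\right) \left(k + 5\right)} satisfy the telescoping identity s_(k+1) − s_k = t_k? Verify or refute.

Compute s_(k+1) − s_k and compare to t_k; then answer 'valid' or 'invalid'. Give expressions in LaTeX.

s_(k+1) = 5*(k + 4)/((k + 2)*(k + 3)*(k + 5)*(k + 6))
s_(k+1) − s_k = 5*(-3*k**2 - 21*k - 38)/(k**6 + 21*k**5 + 175*k**4 + 735*k**3 + 1624*k**2 + 1764*k + 720)
(s_(k+1) − s_k) − t_k = 20*(2*k + 7)/(k**6 + 21*k**5 + 175*k**4 + 735*k**3 + 1624*k**2 + 1764*k + 720)

Invalid: residual \frac{20 \left(2 k + 7\right)}{k^{6} + 21 k^{5} + 175 k^{4} + 735 k^{3} + 1624 k^{2} + 1764 k + 720} ≠ 0.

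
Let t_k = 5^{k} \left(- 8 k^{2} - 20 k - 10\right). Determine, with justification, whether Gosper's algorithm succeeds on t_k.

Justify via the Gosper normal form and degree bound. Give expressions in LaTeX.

Yes. s_k = - 2 \cdot 5^{k} k^{2}.

Compute t_(k+1)/t_k: get 5*(4*k**2 + 18*k + 19)/(4*k**2 + 10*k + 5).
Normal form (A,B,C) = (5, 1, k**2 + 5*k/2 + 5/4).
f must satisfy (5)·f(k+1) − (1)·f(k) = k**2 + 5*k/2 + 5/4.
d = 2 from the (0,0,2) case.
Solve for f: f(k) = k**2/4 (degree 2 ≤ 2).
Certificate R = B(k−1)f/C = k**2/(4*k**2 + 10*k + 5) gives s_k = -2*5**k*k**2.
Verify: 2*5**k*(k**2 - 5*(k + 1)**2) matches t_k.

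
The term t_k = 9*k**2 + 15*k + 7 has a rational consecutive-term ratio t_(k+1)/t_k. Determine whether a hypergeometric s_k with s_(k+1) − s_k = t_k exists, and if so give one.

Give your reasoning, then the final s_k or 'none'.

Ratio r(k) = (9*k**2 + 33*k + 31)/(9*k**2 + 15*k + 7).
Factor: A=1; B=1; C=k**2 + 5*k/3 + 7/9.
Need (1)·f(k+1) − (1)·f(k) = k**2 + 5*k/3 + 7/9.
d = 3 from the (0,0,2) case.
Solving with deg f ≤ 3: f(k) = k*(3*k**2 + 3*k + 1)/9.
So s_k = (B(k−1)f/C)·t_k = (k*(3*k**2 + 3*k + 1)/(9*k**2 + 15*k + 7))·t_k = k*(3*k**2 + 3*k + 1).
Verify: 9*k**2 + 15*k + 7 matches t_k.

s_k = k*(3*k**2 + 3*k + 1)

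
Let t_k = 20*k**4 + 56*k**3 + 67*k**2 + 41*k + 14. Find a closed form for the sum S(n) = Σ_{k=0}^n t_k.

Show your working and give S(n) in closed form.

The ratio is (20*k**4 + 136*k**3 + 355*k**2 + 423*k + 198)/(20*k**4 + 56*k**3 + 67*k**2 + 41*k + 14).
Gosper form: A/B · C(k+1)/C(k) with A=1, B=1, C=k**4 + 14*k**3/5 + 67*k**2/20 + 41*k/20 + 7/10.
Key eq: (1)·f(k+1) = (1)·f(k) + (k**4 + 14*k**3/5 + 67*k**2/20 + 41*k/20 + 7/10).
Bound: deg f ≤ 5.
Solve for f: f(k) = k*(4*k**4 + 4*k**3 + k**2 + k + 4)/20 (degree 5 ≤ 5).
Get s_k = R·t_k = k*(4*k**4 + 4*k**3 + k**2 + k + 4) with R(k) = B(k−1)f(k)/C(k) = k*(4*k**4 + 4*k**3 + k**2 + k + 4)/(20*k**4 + 56*k**3 + 67*k**2 + 41*k + 14).
Check: Δs_k = 20*k**4 + 56*k**3 + 67*k**2 + 41*k + 14. ✓
Evaluate: s_(n+1) = 4*n**5 + 24*n**4 + 57*n**3 + 68*n**2 + 45*n + 14; subtract s_(0) = 0 ⇒ S(n) = 4*n**5 + 24*n**4 + 57*n**3 + 68*n**2 + 45*n + 14.

S(n) = 4*n**5 + 24*n**4 + 57*n**3 + 68*n**2 + 45*n + 14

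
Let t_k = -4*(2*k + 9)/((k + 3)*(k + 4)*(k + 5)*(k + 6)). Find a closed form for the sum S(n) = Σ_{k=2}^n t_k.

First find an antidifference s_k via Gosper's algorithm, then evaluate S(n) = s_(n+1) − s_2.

S(n) = 4*(-n**2 - 10*n + 11)/(35*(n**2 + 10*n + 24))

t_(k+1)/t_k = (k + 3)*(2*k + 11)/((k + 7)*(2*k + 9)).
A = k + 3, B = k + 7, C = k + 9/2.
f must satisfy (k + 3)·f(k+1) − (k + 6)·f(k) = k + 9/2.
From deg A=1, deg B=1, deg C=1: d=3.
Solving with deg f ≤ 3: f(k) = k*(k + 4)*(k + 8)/30.
Get s_k = R·t_k = 4*k*(-k - 8)/(15*(k**2 + 8*k + 15)) with R(k) = B(k−1)f(k)/C(k) = k*(k + 4)*(k + 6)*(k + 8)/(15*(2*k + 9)).
Δs = 4*(-2*k - 9)/(k**4 + 18*k**3 + 119*k**2 + 342*k + 360), as required.
s_(n+1) = 4*(-n**2 - 10*n - 9)/(15*(n**2 + 10*n + 24)) and s_(2) = -16/105, so S(n) = 4*(-n**2 - 10*n + 11)/(35*(n**2 + 10*n + 24)).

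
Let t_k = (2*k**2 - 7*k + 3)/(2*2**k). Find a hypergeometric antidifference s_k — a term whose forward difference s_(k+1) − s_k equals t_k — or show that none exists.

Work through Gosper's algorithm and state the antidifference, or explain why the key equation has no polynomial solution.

s_k = (-2*k**2 + 3*k - 2)/2**k

t_(k+1)/t_k = (2*k**2 - 3*k - 2)/(2*(2*k**2 - 7*k + 3)).
A = 1/2, B = 1, C = k**2 - 7*k/2 + 3/2.
Set up (1/2)·f(k+1) − (1)·f(k) − (k**2 - 7*k/2 + 3/2) = 0.
deg f ≤ 2 (via 0,0,2).
Solve for f: f(k) = -2*k**2 + 3*k - 2 (degree 2 ≤ 2).
So s_k = (B(k−1)f/C)·t_k = (-2*(2*k**2 - 3*k + 2)/((k - 3)*(2*k - 1)))·t_k = (-2*k**2 + 3*k - 2)/2**k.
s_(k+1) − s_k = (2*k**2 - 7*k + 3)/(2*2**k) = t_k.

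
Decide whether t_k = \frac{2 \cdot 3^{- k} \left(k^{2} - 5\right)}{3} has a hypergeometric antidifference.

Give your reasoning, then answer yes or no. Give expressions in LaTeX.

Yes. s_k = 3^{- k} \left(- k^{2} - k + 4\right).

The ratio is ((k + 1)**2 - 5)/(3*(k**2 - 5)).
Take A(k)=1/3, B(k)=1, C(k)=k**2 - 5.
Key eq: (1/3)·f(k+1) = (1)·f(k) + (k**2 - 5).
From deg A=0, deg B=0, deg C=2: d=2.
Solve for f: f(k) = -3*(k**2 + k - 4)/2 (degree 2 ≤ 2).
So s_k = (B(k−1)f/C)·t_k = (-3*(k**2 + k - 4)/(2*(k**2 - 5)))·t_k = (-k**2 - k + 4)/3**k.
s_(k+1) − s_k = 2*(k**2 - 5)/(3*3**k) = t_k.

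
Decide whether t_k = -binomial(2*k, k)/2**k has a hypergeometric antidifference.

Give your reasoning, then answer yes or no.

t_(k+1)/t_k = (2*k + 1)/(k + 1).
Normal form (A,B,C) = (2*k + 1, k + 1, 1).
f must satisfy (2*k + 1)·f(k+1) − (k)·f(k) = 1.
deg f ≤ -1 (via 1,1,0).
Negative degree bound (-1): no f exists, t_k not Gosper-summable.

No — key equation has no polynomial f.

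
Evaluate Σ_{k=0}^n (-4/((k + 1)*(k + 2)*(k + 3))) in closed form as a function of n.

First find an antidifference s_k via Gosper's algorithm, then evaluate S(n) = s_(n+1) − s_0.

t_(k+1)/t_k = (k + 1)/(k + 4).
Take A(k)=k + 1, B(k)=k + 4, C(k)=1.
f must satisfy (k + 1)·f(k+1) − (k + 3)·f(k) = 1.
deg f ≤ 2 (via 1,1,0).
Solving with deg f ≤ 2: f(k) = k*(k + 3)/4.
So s_k = (B(k−1)f/C)·t_k = (k*(k + 3)**2/4)·t_k = k*(-k - 3)/((k + 1)*(k + 2)).
Δs = -4/(k**3 + 6*k**2 + 11*k + 6), as required.
Telescope: S(n) = s_(n+1) − s_(0) = (-n**2 - 5*n - 4)/(n**2 + 5*n + 6) − (0) = (-n**2 - 5*n - 4)/(n**2 + 5*n + 6).

S(n) = (-n**2 - 5*n - 4)/(n**2 + 5*n + 6)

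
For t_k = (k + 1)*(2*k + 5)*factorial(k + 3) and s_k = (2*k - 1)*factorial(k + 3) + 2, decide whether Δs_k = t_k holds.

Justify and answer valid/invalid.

valid; difference matches t_k

s_(k+1) = (2*k + 1)*factorial(k + 4) + 2
s_(k+1) − s_k = (k + 1)*(2*k + 5)*factorial(k + 3)
(s_(k+1) − s_k) − t_k = 0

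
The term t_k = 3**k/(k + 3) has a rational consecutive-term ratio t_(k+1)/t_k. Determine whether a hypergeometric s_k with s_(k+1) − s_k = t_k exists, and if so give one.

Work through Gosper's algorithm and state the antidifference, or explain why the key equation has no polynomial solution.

not Gosper-summable; s_k does not exist

r(k) = 3*(k + 3)/(k + 4) after simplifying.
Gosper form: A/B · C(k+1)/C(k) with A=3*k + 9, B=k + 4, C=1.
Solve (3*k + 9)·f(k+1) − (k + 3)·f(k) = 1.
Bound: deg f ≤ -1.
d = -1 < 0 ⇒ no nonzero polynomial f; not summable.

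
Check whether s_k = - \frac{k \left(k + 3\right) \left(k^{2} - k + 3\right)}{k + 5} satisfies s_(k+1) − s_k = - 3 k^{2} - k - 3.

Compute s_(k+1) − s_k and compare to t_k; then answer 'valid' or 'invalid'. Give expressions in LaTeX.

Invalid: residual \frac{2 \left(2 k^{3} + 17 k^{2} + 5 k + 15\right)}{k^{2} + 11 k + 30} ≠ 0.

s_(k+1) = -(k + 1)*(k + 4)*(-k + (k + 1)**2 + 2)/(k + 6)
s_(k+1) − s_k = (-3*k**4 - 30*k**3 - 70*k**2 - 53*k - 60)/(k**2 + 11*k + 30)
(s_(k+1) − s_k) − t_k = 2*(2*k**3 + 17*k**2 + 5*k + 15)/(k**2 + 11*k + 30)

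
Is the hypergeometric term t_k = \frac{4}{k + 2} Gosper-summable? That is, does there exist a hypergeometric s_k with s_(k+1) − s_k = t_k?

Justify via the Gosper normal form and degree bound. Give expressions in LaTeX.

No. Not Gosper-summable.

t_(k+1)/t_k = (k + 2)/(k + 3).
A = k + 2, B = k + 3, C = 1.
Solve (k + 2)·f(k+1) − (k + 2)·f(k) = 1.
Bound: deg f ≤ 0.
Write f(k) = c0. Then LHS − RHS = -1, requiring -1 = 0: contradictory. No certificate.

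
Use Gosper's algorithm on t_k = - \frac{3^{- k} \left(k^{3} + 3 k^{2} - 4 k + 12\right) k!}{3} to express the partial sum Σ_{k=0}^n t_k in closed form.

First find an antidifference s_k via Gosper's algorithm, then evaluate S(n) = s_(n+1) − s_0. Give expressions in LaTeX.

Step 1: r(k) = (k**4 + 7*k**3 + 11*k**2 + 17*k + 12)/(3*(k**3 + 3*k**2 - 4*k + 12)).
Factor: A=k/3 + 1/3; B=1; C=k**3 + 3*k**2 - 4*k + 12.
f must satisfy (k/3 + 1/3)·f(k+1) − (1)·f(k) = k**3 + 3*k**2 - 4*k + 12.
From deg A=1, deg B=0, deg C=3: d=2.
A polynomial solution: f(k) = 3*(k - 1)*(k + 4).
Get s_k = R·t_k = -(k - 1)*(k + 4)*factorial(k)/3**k with R(k) = B(k−1)f(k)/C(k) = 3*(k - 1)*(k + 4)/(k**3 + 3*k**2 - 4*k + 12).
Δs = -(k**3 + 3*k**2 - 4*k + 12)*factorial(k)/(3*3**k), as required.
Telescope: S(n) = s_(n+1) − s_(0) = -3**(-n - 1)*n*(n + 5)*factorial(n + 1) − (4) = -(12*3**n + n**3*factorial(n) + 6*n**2*factorial(n) + 5*n*factorial(n))/(3*3**n).

S(n) = - \frac{3^{- n} \left(12 \cdot 3^{n} + n^{3} n! + 6 n^{2} n! + 5 n n!\right)}{3}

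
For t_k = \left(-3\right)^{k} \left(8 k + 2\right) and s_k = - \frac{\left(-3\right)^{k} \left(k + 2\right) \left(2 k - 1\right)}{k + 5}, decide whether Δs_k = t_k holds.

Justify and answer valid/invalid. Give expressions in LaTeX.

s_(k+1) = 3*(-3)**k*(k + 3)*(2*k + 1)/(k + 6)
s_(k+1) − s_k = (-3)**k*(8*k**3 + 66*k**2 + 130*k + 33)/(k**2 + 11*k + 30)
(s_(k+1) − s_k) − t_k = (-3)**(k + 1)*(8*k**2 + 44*k + 9)/(k**2 + 11*k + 30)

Invalid: residual \frac{\left(-3\right)^{k + 1} \left(8 k^{2} + 44 k + 9\right)}{k^{2} + 11 k + 30} ≠ 0.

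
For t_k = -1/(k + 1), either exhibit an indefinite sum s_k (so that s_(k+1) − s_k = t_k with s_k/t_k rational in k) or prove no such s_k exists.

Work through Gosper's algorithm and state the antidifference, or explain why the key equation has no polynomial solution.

not Gosper-summable; s_k does not exist

Step 1: r(k) = (k + 1)/(k + 2).
Gosper form: A/B · C(k+1)/C(k) with A=k + 1, B=k + 2, C=1.
Need (k + 1)·f(k+1) − (k + 1)·f(k) = 1.
Degrees (1,1,0) ⇒ d ≤ 0.
Write f(k) = c0. Then LHS − RHS = -1, requiring -1 = 0: contradictory. No certificate.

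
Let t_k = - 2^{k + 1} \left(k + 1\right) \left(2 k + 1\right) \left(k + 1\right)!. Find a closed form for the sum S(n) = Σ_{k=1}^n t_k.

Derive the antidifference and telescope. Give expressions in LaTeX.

S(n) = - 2^{n + 2} n \left(n + 2\right)!

Ratio r(k) = (k + 2)**2*(4*k + 6)/((k + 1)*(2*k + 1)).
So A=2*k + 4 and B=1, with C=k**2 + 3*k/2 + 1/2.
Solve (2*k + 4)·f(k+1) − (1)·f(k) = k**2 + 3*k/2 + 1/2.
From deg A=1, deg B=0, deg C=2: d=1.
Coefficient equations give f(k) = (k - 1)/2.
R(k) = B(k−1)·f(k)/C(k) = (k - 1)/((k + 1)*(2*k + 1)); s_k = R·t_k = -2**(k + 1)*(k - 1)*factorial(k + 1).
s_(k+1) − s_k = -2**(k + 1)*(k + 1)*(2*k + 1)*factorial(k + 1) = t_k.
Evaluate: s_(n+1) = -2**(n + 2)*n*factorial(n + 2); subtract s_(1) = 0 ⇒ S(n) = -2**(n + 2)*n*factorial(n + 2).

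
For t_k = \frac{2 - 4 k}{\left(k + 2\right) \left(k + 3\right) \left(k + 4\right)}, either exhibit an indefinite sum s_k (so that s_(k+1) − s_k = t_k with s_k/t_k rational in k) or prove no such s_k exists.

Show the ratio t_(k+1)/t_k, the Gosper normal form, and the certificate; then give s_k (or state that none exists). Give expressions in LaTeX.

Ratio r(k) = (k + 2)*(2*k + 1)/((k + 5)*(2*k - 1)).
Factor: A=k + 2; B=k + 5; C=k - 1/2.
Need (k + 2)·f(k+1) − (k + 4)·f(k) = k - 1/2.
deg f ≤ 2 (via 1,1,1).
Coefficient equations give f(k) = k*(k - 3)/8.
Then R = B(k−1)f/C = k*(k - 3)*(k + 4)/(4*(2*k - 1)), so s_k = R(k)·t_k = -k*(k - 3)/(2*(k + 2)*(k + 3)).
Check: Δs_k = 2*(1 - 2*k)/(k**3 + 9*k**2 + 26*k + 24). ✓

s_k = - \frac{k \left(k - 3\right)}{2 \left(k + 2\right) \left(k + 3\right)}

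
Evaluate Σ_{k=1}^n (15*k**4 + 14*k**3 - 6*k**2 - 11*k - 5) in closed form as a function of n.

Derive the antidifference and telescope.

S(n) = n*(3*n**4 + 11*n**3 + 10*n**2 - 5*n - 12)

r(k) = (15*k**4 + 74*k**3 + 126*k**2 + 79*k + 7)/(15*k**4 + 14*k**3 - 6*k**2 - 11*k - 5) after simplifying.
Normal form (A,B,C) = (1, 1, k**4 + 14*k**3/15 - 2*k**2/5 - 11*k/15 - 1/3).
Solve (1)·f(k+1) − (1)·f(k) = k**4 + 14*k**3/15 - 2*k**2/5 - 11*k/15 - 1/3.
deg f ≤ 5 (via 0,0,4).
A polynomial solution: f(k) = k*(3*k**4 - 4*k**3 - 4*k**2 + k - 1)/15.
Get s_k = R·t_k = k*(3*k**4 - 4*k**3 - 4*k**2 + k - 1) with R(k) = B(k−1)f(k)/C(k) = k*(3*k**4 - 4*k**3 - 4*k**2 + k - 1)/(15*k**4 + 14*k**3 - 6*k**2 - 11*k - 5).
Verify: 15*k**4 + 14*k**3 - 6*k**2 - 11*k - 5 matches t_k.
Evaluate: s_(n+1) = 3*n**5 + 11*n**4 + 10*n**3 - 5*n**2 - 12*n - 5; subtract s_(1) = -5 ⇒ S(n) = n*(3*n**4 + 11*n**3 + 10*n**2 - 5*n - 12).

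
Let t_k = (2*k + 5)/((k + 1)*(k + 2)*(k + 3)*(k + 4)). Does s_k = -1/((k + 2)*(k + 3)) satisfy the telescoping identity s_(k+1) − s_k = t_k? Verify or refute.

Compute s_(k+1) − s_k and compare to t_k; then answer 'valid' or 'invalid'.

s_(k+1) = -1/((k + 3)*(k + 4))
s_(k+1) − s_k = 2/(k**3 + 9*k**2 + 26*k + 24)
(s_(k+1) − s_k) − t_k = -3/(k**4 + 10*k**3 + 35*k**2 + 50*k + 24)

Invalid: residual -3/(k**4 + 10*k**3 + 35*k**2 + 50*k + 24) ≠ 0.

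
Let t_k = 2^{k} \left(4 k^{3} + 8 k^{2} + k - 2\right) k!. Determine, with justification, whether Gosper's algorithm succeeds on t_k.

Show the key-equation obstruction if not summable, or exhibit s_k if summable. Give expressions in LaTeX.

Yes. s_k = 2^{k} \left(2 k^{2} - k - 4\right) k!.

Ratio r(k) = 2*(4*k**4 + 24*k**3 + 49*k**2 + 40*k + 11)/(4*k**3 + 8*k**2 + k - 2).
A = 2*k + 2, B = 1, C = k**3 + 2*k**2 + k/4 - 1/2.
Need (2*k + 2)·f(k+1) − (1)·f(k) = k**3 + 2*k**2 + k/4 - 1/2.
Degrees (1,0,3) ⇒ d ≤ 2.
Solve for f: f(k) = (2*k**2 - k - 4)/4 (degree 2 ≤ 2).
So s_k = (B(k−1)f/C)·t_k = ((2*k**2 - k - 4)/(4*k**3 + 8*k**2 + k - 2))·t_k = 2**k*(2*k**2 - k - 4)*factorial(k).
Verify: 2**k*(4*k**3 + 8*k**2 + k - 2)*factorial(k) matches t_k.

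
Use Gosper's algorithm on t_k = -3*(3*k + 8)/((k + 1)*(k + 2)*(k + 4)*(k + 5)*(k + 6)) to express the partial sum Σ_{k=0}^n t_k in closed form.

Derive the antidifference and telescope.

Step 1: r(k) = (k + 1)*(k + 4)*(3*k + 11)/((k + 3)*(k + 7)*(3*k + 8)).
Factor: A=k + 1; B=k + 7; C=k**2 + 17*k/3 + 8.
Need (k + 1)·f(k+1) − (k + 6)·f(k) = k**2 + 17*k/3 + 8.
Degrees (1,1,2) ⇒ d ≤ 5.
Coefficient equations give f(k) = k*(k + 2)*(k + 3)*(k**2 + 10*k + 29)/60.
Certificate R = B(k−1)f/C = k*(k + 2)*(k + 6)*(k**2 + 10*k + 29)/(20*(3*k + 8)) gives s_k = 3*k*(-k**2 - 10*k - 29)/(20*(k**3 + 10*k**2 + 29*k + 20)).
s_(k+1) − s_k = 3*(-3*k - 8)/(k**5 + 18*k**4 + 121*k**3 + 372*k**2 + 508*k + 240) = t_k.
Telescope: S(n) = s_(n+1) − s_(0) = 3*(-n**3 - 13*n**2 - 52*n - 40)/(20*(n**3 + 13*n**2 + 52*n + 60)) − (0) = 3*(-n**3 - 13*n**2 - 52*n - 40)/(20*(n**3 + 13*n**2 + 52*n + 60)).

S(n) = 3*(-n**3 - 13*n**2 - 52*n - 40)/(20*(n**3 + 13*n**2 + 52*n + 60))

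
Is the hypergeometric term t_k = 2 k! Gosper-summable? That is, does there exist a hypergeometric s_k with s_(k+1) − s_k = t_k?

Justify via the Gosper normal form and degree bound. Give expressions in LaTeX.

Compute t_(k+1)/t_k: get k + 1.
Normal form (A,B,C) = (k + 1, 1, 1).
Key eq: (k + 1)·f(k+1) = (1)·f(k) + (1).
d = -1 from the (1,0,0) case.
Negative degree bound (-1): no f exists, t_k not Gosper-summable.

No; the degree bound rules out any f.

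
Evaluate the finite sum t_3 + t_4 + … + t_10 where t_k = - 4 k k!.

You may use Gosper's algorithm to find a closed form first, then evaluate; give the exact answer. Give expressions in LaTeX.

t_(k+1)/t_k = (k + 1)**2/k.
A = k + 1, B = 1, C = k.
Key eq: (k + 1)·f(k+1) = (1)·f(k) + (k).
Bound: deg f ≤ 0.
Solving with deg f ≤ 0: f(k) = 1.
R(k) = B(k−1)·f(k)/C(k) = 1/k; s_k = R·t_k = -4*factorial(k).
Verify: -4*k*factorial(k) matches t_k.
Σ_(k=3)^(10) t_k = s_(11) − s_(3) = -159667200 − (-24) = -159667176.

Σ = -159667176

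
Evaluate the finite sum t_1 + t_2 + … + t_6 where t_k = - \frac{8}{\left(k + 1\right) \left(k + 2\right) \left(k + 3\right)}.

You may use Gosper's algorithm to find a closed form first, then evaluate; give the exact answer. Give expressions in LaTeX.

Σ = -11/18

t_(k+1)/t_k = (k + 1)/(k + 4).
A = k + 1, B = k + 4, C = 1.
Key eq: (k + 1)·f(k+1) = (k + 3)·f(k) + (1).
deg f ≤ 2 (via 1,1,0).
Coefficient equations give f(k) = k*(k + 3)/4.
R(k) = B(k−1)·f(k)/C(k) = k*(k + 3)**2/4; s_k = R·t_k = 2*k*(-k - 3)/((k + 1)*(k + 2)).
Verify: -8/(k**3 + 6*k**2 + 11*k + 6) matches t_k.
Sum = s_(7) − s_(1); s_(7) = -35/18, s_(1) = -4/3 ⇒ -11/18.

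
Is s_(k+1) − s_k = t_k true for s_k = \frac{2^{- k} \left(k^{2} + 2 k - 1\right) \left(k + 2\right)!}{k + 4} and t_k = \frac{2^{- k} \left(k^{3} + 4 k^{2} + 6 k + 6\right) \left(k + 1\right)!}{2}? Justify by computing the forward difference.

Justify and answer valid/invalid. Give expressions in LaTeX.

s_(k+1) = (k**2 + 4*k + 2)*factorial(k + 3)/(2*2**k*(k + 5))
s_(k+1) − s_k = (k**4 + 9*k**3 + 28*k**2 + 44*k + 34)*factorial(k + 2)/(2*2**k*(k + 4)*(k + 5))
(s_(k+1) − s_k) − t_k = -(k**4 + 8*k**3 + 20*k**2 + 26*k + 26)*factorial(k + 1)/(2**k*(k + 4)*(k + 5))

Invalid: residual - \frac{2^{- k} \left(k^{4} + 8 k^{3} + 20 k^{2} + 26 k + 26\right) \left(k + 1\right)!}{\left(k + 4\right) \left(k + 5\right)} ≠ 0.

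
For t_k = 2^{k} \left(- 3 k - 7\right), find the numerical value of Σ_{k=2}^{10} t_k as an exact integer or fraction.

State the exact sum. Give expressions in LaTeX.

Σ = -69604

r(k) = 2*(3*k + 10)/(3*k + 7) after simplifying.
Normal form (A,B,C) = (2, 1, k + 7/3).
Need (2)·f(k+1) − (1)·f(k) = k + 7/3.
deg f ≤ 1 (via 0,0,1).
Coefficient equations give f(k) = (3*k + 1)/3.
R(k) = B(k−1)·f(k)/C(k) = (3*k + 1)/(3*k + 7); s_k = R·t_k = 2**k*(-3*k - 1).
s_(k+1) − s_k = 2**k*(-3*k - 7) = t_k.
Evaluate s at k=11 and k=2: -69632 and -28; difference -69604.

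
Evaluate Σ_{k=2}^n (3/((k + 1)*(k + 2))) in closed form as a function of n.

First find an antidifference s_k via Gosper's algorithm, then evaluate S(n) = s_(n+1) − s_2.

Ratio r(k) = (k + 1)/(k + 3).
Normal form (A,B,C) = (k + 1, k + 3, 1).
Solve (k + 1)·f(k+1) − (k + 2)·f(k) = 1.
d = 1 from the (1,1,0) case.
Solving with deg f ≤ 1: f(k) = k.
Certificate R = B(k−1)f/C = k*(k + 2) gives s_k = 3*k/(k + 1).
Check: Δs_k = 3/(k**2 + 3*k + 2). ✓
s_(n+1) = 3*(n + 1)/(n + 2) and s_(2) = 2, so S(n) = (n - 1)/(n + 2).

S(n) = (n - 1)/(n + 2)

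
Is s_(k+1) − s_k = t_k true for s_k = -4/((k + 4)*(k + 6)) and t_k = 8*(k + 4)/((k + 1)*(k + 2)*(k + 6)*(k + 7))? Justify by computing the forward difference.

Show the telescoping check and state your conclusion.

s_(k+1) = -4/((k + 5)*(k + 7))
s_(k+1) − s_k = 4*(2*k + 11)/(k**4 + 22*k**3 + 179*k**2 + 638*k + 840)
(s_(k+1) − s_k) − t_k = 12*(-3*k**2 - 25*k - 46)/(k**6 + 25*k**5 + 247*k**4 + 1219*k**3 + 3112*k**2 + 3796*k + 1680)

Invalid: residual 12*(-3*k**2 - 25*k - 46)/(k**6 + 25*k**5 + 247*k**4 + 1219*k**3 + 3112*k**2 + 3796*k + 1680) ≠ 0.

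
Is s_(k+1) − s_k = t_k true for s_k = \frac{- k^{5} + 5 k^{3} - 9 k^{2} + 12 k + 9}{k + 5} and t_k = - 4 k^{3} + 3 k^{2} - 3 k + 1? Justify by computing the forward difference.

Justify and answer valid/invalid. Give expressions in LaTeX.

Invalid: residual \frac{2 \left(3 k^{4} + 20 k^{3} - 16 k^{2} + 17 k - 2\right)}{k^{2} + 11 k + 30} ≠ 0.

s_(k+1) = (12*k - (k + 1)**5 + 5*(k + 1)**3 - 9*(k + 1)**2 + 21)/(k + 6)
s_(k+1) − s_k = (-4*k**5 - 35*k**4 - 50*k**3 + 26*k**2 - 45*k + 26)/(k**2 + 11*k + 30)
(s_(k+1) − s_k) − t_k = 2*(3*k**4 + 20*k**3 - 16*k**2 + 17*k - 2)/(k**2 + 11*k + 30)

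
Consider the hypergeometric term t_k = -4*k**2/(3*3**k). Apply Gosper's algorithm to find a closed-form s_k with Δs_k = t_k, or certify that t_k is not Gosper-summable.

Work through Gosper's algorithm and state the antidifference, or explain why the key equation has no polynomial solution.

Compute t_(k+1)/t_k: get (k + 1)**2/(3*k**2).
So A=1/3 and B=1, with C=k**2.
Solve (1/3)·f(k+1) − (1)·f(k) = k**2.
From deg A=0, deg B=0, deg C=2: d=2.
Match coefficients ⇒ f(k) = -3*(k**2 + k + 1)/2.
Then R = B(k−1)f/C = -3*(k**2 + k + 1)/(2*k**2), so s_k = R(k)·t_k = 2*(k**2 + k + 1)/3**k.
Δs = -4*k**2/(3*3**k), as required.

s_k = 2*(k**2 + k + 1)/3**k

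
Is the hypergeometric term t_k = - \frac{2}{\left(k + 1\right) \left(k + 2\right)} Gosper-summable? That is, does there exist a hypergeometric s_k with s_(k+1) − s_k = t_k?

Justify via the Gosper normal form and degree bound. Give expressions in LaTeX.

t_(k+1)/t_k = (k + 1)/(k + 3).
Take A(k)=k + 1, B(k)=k + 3, C(k)=1.
Solve (k + 1)·f(k+1) − (k + 2)·f(k) = 1.
Degrees (1,1,0) ⇒ d ≤ 1.
Solving with deg f ≤ 1: f(k) = k.
Certificate R = B(k−1)f/C = k*(k + 2) gives s_k = -2*k/(k + 1).
Δs = -2/(k**2 + 3*k + 2), as required.

Yes. s_k = - \frac{2 k}{k + 1}.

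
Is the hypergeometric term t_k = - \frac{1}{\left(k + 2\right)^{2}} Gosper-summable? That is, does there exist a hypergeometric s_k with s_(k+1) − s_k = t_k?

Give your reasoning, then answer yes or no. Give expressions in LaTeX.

No. Not Gosper-summable.

t_(k+1)/t_k = (k + 2)**2/(k + 3)**2.
Take A(k)=k**2 + 4*k + 4, B(k)=k**2 + 6*k + 9, C(k)=1.
Set up (k**2 + 4*k + 4)·f(k+1) − (k**2 + 4*k + 4)·f(k) − (1) = 0.
From deg A=2, deg B=2, deg C=0: d=0.
Put f(k) = c0: A·f(k+1) − B(k−1)·f(k) − C = -1; need -1 = 0 — inconsistent ⇒ no f, not summable.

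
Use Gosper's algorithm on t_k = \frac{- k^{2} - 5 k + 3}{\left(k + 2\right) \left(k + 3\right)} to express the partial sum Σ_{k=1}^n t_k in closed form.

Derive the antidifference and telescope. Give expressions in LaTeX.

Compute t_(k+1)/t_k: get (k + 2)*(5*k + (k + 1)**2 + 2)/((k + 4)*(k**2 + 5*k - 3)).
Normal form (A,B,C) = (k + 2, k + 4, k**2 + 5*k - 3).
Set up (k + 2)·f(k+1) − (k + 3)·f(k) − (k**2 + 5*k - 3) = 0.
Bound: deg f ≤ 2.
A polynomial solution: f(k) = k*(2*k - 5)/2.
Get s_k = R·t_k = k*(5 - 2*k)/(2*(k + 2)) with R(k) = B(k−1)f(k)/C(k) = k*(k + 3)*(2*k - 5)/(2*(k**2 + 5*k - 3)).
Δs = (-k**2 - 5*k + 3)/(k**2 + 5*k + 6), as required.
s_(n+1) = (-2*n**2 + n + 3)/(2*(n + 3)) and s_(1) = 1/2, so S(n) = -n**2/(n + 3).

S(n) = - \frac{n^{2}}{n + 3}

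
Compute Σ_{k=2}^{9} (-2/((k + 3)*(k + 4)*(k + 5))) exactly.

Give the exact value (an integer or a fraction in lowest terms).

Σ = -38/1365

The ratio is (k + 3)/(k + 6).
So A=k + 3 and B=k + 6, with C=1.
Need (k + 3)·f(k+1) − (k + 5)·f(k) = 1.
d = 2 from the (1,1,0) case.
A polynomial solution: f(k) = k*(k + 7)/24.
So s_k = (B(k−1)f/C)·t_k = (k*(k + 5)*(k + 7)/24)·t_k = k*(-k - 7)/(12*(k + 3)*(k + 4)).
Verify: -2/(k**3 + 12*k**2 + 47*k + 60) matches t_k.
Telescoping: Σ = s_(10) − s_(2) = -85/1092 − (-1/20) = -38/1365.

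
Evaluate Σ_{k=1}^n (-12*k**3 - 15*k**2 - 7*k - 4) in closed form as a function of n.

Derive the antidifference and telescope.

S(n) = n*(-3*n**3 - 11*n**2 - 14*n - 10)

r(k) = (12*k**3 + 51*k**2 + 73*k + 38)/(12*k**3 + 15*k**2 + 7*k + 4) after simplifying.
A = 1, B = 1, C = k**3 + 5*k**2/4 + 7*k/12 + 1/3.
Need (1)·f(k+1) − (1)·f(k) = k**3 + 5*k**2/4 + 7*k/12 + 1/3.
Degrees (0,0,3) ⇒ d ≤ 4.
Solve for f: f(k) = k*(k + 1)*(3*k**2 - 4*k + 3)/12 (degree 4 ≤ 4).
Then R = B(k−1)f/C = k*(3*k**2 - 4*k + 3)/(12*k**2 + 3*k + 4), so s_k = R(k)·t_k = k*(-3*k**3 + k**2 + k - 3).
Check: Δs_k = -12*k**3 - 15*k**2 - 7*k - 4. ✓
s_(n+1) = -3*n**4 - 11*n**3 - 14*n**2 - 10*n - 4 and s_(1) = -4, so S(n) = n*(-3*n**3 - 11*n**2 - 14*n - 10).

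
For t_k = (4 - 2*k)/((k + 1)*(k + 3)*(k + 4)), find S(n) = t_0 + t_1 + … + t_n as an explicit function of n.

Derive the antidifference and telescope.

S(n) = (n**3 + 21*n**2 + 68*n + 48)/(6*(n**3 + 9*n**2 + 26*n + 24))

The ratio is (k - 1)*(k + 1)*(k + 3)/((k - 2)*(k + 2)*(k + 5)).
A = k + 1, B = k + 5, C = k**2 - 4.
Set up (k + 1)·f(k+1) − (k + 4)·f(k) − (k**2 - 4) = 0.
Degrees (1,1,2) ⇒ d ≤ 3.
Coefficient equations give f(k) = -k*(k**2 + 18*k + 29)/12.
R(k) = B(k−1)·f(k)/C(k) = -k*(k + 4)*(k**2 + 18*k + 29)/(12*(k - 2)*(k + 2)); s_k = R·t_k = k*(k**2 + 18*k + 29)/(6*(k**3 + 6*k**2 + 11*k + 6)).
Check: Δs_k = 2*(2 - k)/(k**3 + 8*k**2 + 19*k + 12). ✓
Σ_(k=0)^n t_k = s_(n+1) − s_(0) = ((n**3 + 21*n**2 + 68*n + 48)/(6*(n**3 + 9*n**2 + 26*n + 24))) − (0), i.e. (n**3 + 21*n**2 + 68*n + 48)/(6*(n**3 + 9*n**2 + 26*n + 24)).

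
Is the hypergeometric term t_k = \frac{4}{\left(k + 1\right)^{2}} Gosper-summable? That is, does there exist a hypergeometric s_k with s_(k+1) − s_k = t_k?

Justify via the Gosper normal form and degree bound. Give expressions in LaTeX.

The ratio is (k + 1)**2/(k + 2)**2.
Factor: A=k**2 + 2*k + 1; B=k**2 + 4*k + 4; C=1.
Solve (k**2 + 2*k + 1)·f(k+1) − (k**2 + 2*k + 1)·f(k) = 1.
From deg A=2, deg B=2, deg C=0: d=0.
Generic f = c0 gives residual -1; -1 = 0 cannot hold, so t_k is not Gosper-summable.

No; the coefficient equations for f are inconsistent.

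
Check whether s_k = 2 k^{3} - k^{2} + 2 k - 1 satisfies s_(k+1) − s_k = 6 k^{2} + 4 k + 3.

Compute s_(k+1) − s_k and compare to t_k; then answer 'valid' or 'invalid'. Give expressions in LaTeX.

valid (s_(k+1) − s_k reduces to t_k)

s_(k+1) = 2*k**3 + 5*k**2 + 6*k + 2
s_(k+1) − s_k = 6*k**2 + 4*k + 3
(s_(k+1) − s_k) − t_k = 0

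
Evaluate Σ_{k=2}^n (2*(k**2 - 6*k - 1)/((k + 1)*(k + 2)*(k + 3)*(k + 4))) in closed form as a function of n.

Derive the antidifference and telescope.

The ratio is (k + 1)*(6*k - (k + 1)**2 + 7)/((k + 5)*(-k**2 + 6*k + 1)).
Take A(k)=k + 1, B(k)=k + 5, C(k)=k**2 - 6*k - 1.
Key eq: (k + 1)·f(k+1) = (k + 4)·f(k) + (k**2 - 6*k - 1).
deg f ≤ 3 (via 1,1,2).
A polynomial solution: f(k) = -k*(k**2 + 18*k - 7)/12.
R(k) = B(k−1)·f(k)/C(k) = -k*(k + 4)*(k**2 + 18*k - 7)/(12*(k**2 - 6*k - 1)); s_k = R·t_k = k*(-k**2 - 18*k + 7)/(6*(k + 1)*(k + 2)*(k + 3)).
Verify: 2*(k**2 - 6*k - 1)/(k**4 + 10*k**3 + 35*k**2 + 50*k + 24) matches t_k.
Telescope: S(n) = s_(n+1) − s_(2) = (-n**3 - 21*n**2 - 32*n - 12)/(6*(n**3 + 9*n**2 + 26*n + 24)) − (-11/60) = (n**3 - 111*n**2 - 34*n + 144)/(60*(n**3 + 9*n**2 + 26*n + 24)).

S(n) = (n**3 - 111*n**2 - 34*n + 144)/(60*(n**3 + 9*n**2 + 26*n + 24))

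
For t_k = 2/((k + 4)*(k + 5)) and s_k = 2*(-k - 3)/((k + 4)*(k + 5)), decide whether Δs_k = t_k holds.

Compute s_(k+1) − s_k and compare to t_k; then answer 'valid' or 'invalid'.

s_(k+1) = 2*(-k - 4)/((k + 5)*(k + 6))
s_(k+1) − s_k = 2*(k + 2)/(k**3 + 15*k**2 + 74*k + 120)
(s_(k+1) − s_k) − t_k = -8/(k**3 + 15*k**2 + 74*k + 120)

Invalid: residual -8/(k**3 + 15*k**2 + 74*k + 120) ≠ 0.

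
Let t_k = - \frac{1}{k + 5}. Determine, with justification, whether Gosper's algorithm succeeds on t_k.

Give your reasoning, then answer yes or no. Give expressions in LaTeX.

No — key equation has no polynomial f.

r(k) = (k + 5)/(k + 6) after simplifying.
So A=k + 5 and B=k + 6, with C=1.
Set up (k + 5)·f(k+1) − (k + 5)·f(k) − (1) = 0.
deg f ≤ 0 (via 1,1,0).
Generic f = c0 gives residual -1; -1 = 0 cannot hold, so t_k is not Gosper-summable.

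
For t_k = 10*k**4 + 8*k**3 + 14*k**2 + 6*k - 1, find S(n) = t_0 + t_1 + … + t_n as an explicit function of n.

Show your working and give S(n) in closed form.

Step 1: r(k) = (10*k**4 + 48*k**3 + 98*k**2 + 98*k + 37)/(10*k**4 + 8*k**3 + 14*k**2 + 6*k - 1).
Gosper form: A/B · C(k+1)/C(k) with A=1, B=1, C=k**4 + 4*k**3/5 + 7*k**2/5 + 3*k/5 - 1/10.
Key eq: (1)·f(k+1) = (1)·f(k) + (k**4 + 4*k**3/5 + 7*k**2/5 + 3*k/5 - 1/10).
deg f ≤ 5 (via 0,0,4).
Solving with deg f ≤ 5: f(k) = k*(2*k**4 - 3*k**3 + 4*k**2 - 2*k - 2)/10.
Then R = B(k−1)f/C = k*(2*k**4 - 3*k**3 + 4*k**2 - 2*k - 2)/(10*k**4 + 8*k**3 + 14*k**2 + 6*k - 1), so s_k = R(k)·t_k = k*(2*k**4 - 3*k**3 + 4*k**2 - 2*k - 2).
Δs = 10*k**4 + 8*k**3 + 14*k**2 + 6*k - 1, as required.
Evaluate: s_(n+1) = 2*n**5 + 7*n**4 + 12*n**3 + 12*n**2 + 4*n - 1; subtract s_(0) = 0 ⇒ S(n) = 2*n**5 + 7*n**4 + 12*n**3 + 12*n**2 + 4*n - 1.

S(n) = 2*n**5 + 7*n**4 + 12*n**3 + 12*n**2 + 4*n - 1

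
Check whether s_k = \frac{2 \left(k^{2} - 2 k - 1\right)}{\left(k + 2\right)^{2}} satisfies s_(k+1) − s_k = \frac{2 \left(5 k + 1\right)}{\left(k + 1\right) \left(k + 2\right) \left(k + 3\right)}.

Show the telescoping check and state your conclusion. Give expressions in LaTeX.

s_(k+1) = 2*(k**2 - 2)/(k**2 + 6*k + 9)
s_(k+1) − s_k = 2*(6*k**2 + 16*k + 1)/(k**4 + 10*k**3 + 37*k**2 + 60*k + 36)
(s_(k+1) − s_k) − t_k = 2*(k**3 - 4*k**2 - 18*k - 5)/(k**5 + 11*k**4 + 47*k**3 + 97*k**2 + 96*k + 36)

Invalid: residual \frac{2 \left(k^{3} - 4 k^{2} - 18 k - 5\right)}{k^{5} + 11 k^{4} + 47 k^{3} + 97 k^{2} + 96 k + 36} ≠ 0.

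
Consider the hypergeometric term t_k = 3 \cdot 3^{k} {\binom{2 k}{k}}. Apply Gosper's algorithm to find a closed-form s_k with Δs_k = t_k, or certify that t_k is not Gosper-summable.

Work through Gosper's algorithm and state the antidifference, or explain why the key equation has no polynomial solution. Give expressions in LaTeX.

r(k) = 6*(2*k + 1)/(k + 1) after simplifying.
A = 12*k + 6, B = k + 1, C = 1.
Key eq: (12*k + 6)·f(k+1) = (k)·f(k) + (1).
Bound: deg f ≤ -1.
deg f ≤ -1 is impossible — no certificate.

none (Gosper's algorithm certifies no s_k)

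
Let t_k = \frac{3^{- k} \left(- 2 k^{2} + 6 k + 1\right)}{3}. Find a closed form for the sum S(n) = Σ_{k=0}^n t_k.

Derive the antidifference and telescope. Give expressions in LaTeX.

S(n) = 3^{- n - 1} \left(3^{n + 1} + n^{2} - 2\right)

Step 1: r(k) = (2*k**2 - 2*k - 5)/(3*(2*k**2 - 6*k - 1)).
Take A(k)=1/3, B(k)=1, C(k)=k**2 - 3*k - 1/2.
Set up (1/3)·f(k+1) − (1)·f(k) − (k**2 - 3*k - 1/2) = 0.
From deg A=0, deg B=0, deg C=2: d=2.
A polynomial solution: f(k) = -3*(k**2 - 2*k - 1)/2.
Then R = B(k−1)f/C = -3*(k**2 - 2*k - 1)/(2*k**2 - 6*k - 1), so s_k = R(k)·t_k = (k**2 - 2*k - 1)/3**k.
Verify: (-2*k**2 + 6*k + 1)/(3*3**k) matches t_k.
s_(n+1) = 3**(-n - 1)*(n**2 - 2) and s_(0) = -1, so S(n) = 3**(-n - 1)*(3**(n + 1) + n**2 - 2).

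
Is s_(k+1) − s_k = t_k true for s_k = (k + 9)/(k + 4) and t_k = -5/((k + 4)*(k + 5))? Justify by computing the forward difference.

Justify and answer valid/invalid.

valid (s_(k+1) − s_k reduces to t_k)

s_(k+1) = (k + 10)/(k + 5)
s_(k+1) − s_k = -5/(k**2 + 9*k + 20)
(s_(k+1) − s_k) − t_k = 0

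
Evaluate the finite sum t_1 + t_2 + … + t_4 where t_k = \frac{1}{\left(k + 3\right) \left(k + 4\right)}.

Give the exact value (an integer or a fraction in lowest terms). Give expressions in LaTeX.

Σ = 1/8

The ratio is (k + 3)/(k + 5).
Take A(k)=k + 3, B(k)=k + 5, C(k)=1.
Key eq: (k + 3)·f(k+1) = (k + 4)·f(k) + (1).
Bound: deg f ≤ 1.
Solve for f: f(k) = k/3 (degree 1 ≤ 1).
Then R = B(k−1)f/C = k*(k + 4)/3, so s_k = R(k)·t_k = k/(3*(k + 3)).
s_(k+1) − s_k = 1/(k**2 + 7*k + 12) = t_k.
Telescoping: Σ = s_(5) − s_(1) = 5/24 − (1/12) = 1/8.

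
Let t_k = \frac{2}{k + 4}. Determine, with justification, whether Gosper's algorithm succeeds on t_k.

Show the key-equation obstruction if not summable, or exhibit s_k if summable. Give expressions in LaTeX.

Step 1: r(k) = (k + 4)/(k + 5).
Gosper form: A/B · C(k+1)/C(k) with A=k + 4, B=k + 5, C=1.
Key eq: (k + 4)·f(k+1) = (k + 4)·f(k) + (1).
d = 0 from the (1,1,0) case.
Write f(k) = c0. Then LHS − RHS = -1, requiring -1 = 0: contradictory. No certificate.

No — t_k has no hypergeometric antidifference.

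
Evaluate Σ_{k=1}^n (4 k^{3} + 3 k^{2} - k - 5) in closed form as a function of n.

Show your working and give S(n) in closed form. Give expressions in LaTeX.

The ratio is (4*k**3 + 15*k**2 + 17*k + 1)/(4*k**3 + 3*k**2 - k - 5).
A = 1, B = 1, C = k**3 + 3*k**2/4 - k/4 - 5/4.
Key eq: (1)·f(k+1) = (1)·f(k) + (k**3 + 3*k**2/4 - k/4 - 5/4).
deg f ≤ 4 (via 0,0,3).
Solving with deg f ≤ 4: f(k) = k*(k**3 - k**2 - k - 4)/4.
So s_k = (B(k−1)f/C)·t_k = (k*(k**3 - k**2 - k - 4)/(4*k**3 + 3*k**2 - k - 5))·t_k = k*(k**3 - k**2 - k - 4).
s_(k+1) − s_k = 4*k**3 + 3*k**2 - k - 5 = t_k.
Telescope: S(n) = s_(n+1) − s_(1) = n**4 + 3*n**3 + 2*n**2 - 5*n - 5 − (-5) = n*(n**3 + 3*n**2 + 2*n - 5).

S(n) = n \left(n^{3} + 3 n^{2} + 2 n - 5\right)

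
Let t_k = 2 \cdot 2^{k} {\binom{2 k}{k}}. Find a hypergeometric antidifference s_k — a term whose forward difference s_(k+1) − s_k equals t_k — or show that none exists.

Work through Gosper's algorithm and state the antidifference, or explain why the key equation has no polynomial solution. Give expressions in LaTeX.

none (Gosper's algorithm certifies no s_k)

Step 1: r(k) = 4*(2*k + 1)/(k + 1).
Take A(k)=8*k + 4, B(k)=k + 1, C(k)=1.
f must satisfy (8*k + 4)·f(k+1) − (k)·f(k) = 1.
Bound: deg f ≤ -1.
d = -1 < 0 ⇒ no nonzero polynomial f; not summable.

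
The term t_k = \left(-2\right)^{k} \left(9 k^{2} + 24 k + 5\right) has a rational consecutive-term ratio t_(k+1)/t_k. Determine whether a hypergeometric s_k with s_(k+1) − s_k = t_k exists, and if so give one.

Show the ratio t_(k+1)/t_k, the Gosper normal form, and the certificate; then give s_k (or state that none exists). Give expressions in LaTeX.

s_k = \left(-2\right)^{k} \left(- 3 k^{2} - 4 k + 3\right)

Ratio r(k) = 2*(-9*k**2 - 42*k - 38)/(9*k**2 + 24*k + 5).
So A=-2 and B=1, with C=k**2 + 8*k/3 + 5/9.
Set up (-2)·f(k+1) − (1)·f(k) − (k**2 + 8*k/3 + 5/9) = 0.
From deg A=0, deg B=0, deg C=2: d=2.
A polynomial solution: f(k) = -(3*k**2 + 4*k - 3)/9.
Then R = B(k−1)f/C = -(3*k**2 + 4*k - 3)/(9*k**2 + 24*k + 5), so s_k = R(k)·t_k = (-2)**k*(-3*k**2 - 4*k + 3).
Δs = (-2)**k*(9*k**2 + 24*k + 5), as required.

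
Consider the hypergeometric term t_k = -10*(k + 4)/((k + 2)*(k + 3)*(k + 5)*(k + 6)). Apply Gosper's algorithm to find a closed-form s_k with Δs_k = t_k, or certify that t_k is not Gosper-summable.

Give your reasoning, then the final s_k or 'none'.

r(k) = (k + 2)*(k + 5)**2/((k + 4)**2*(k + 7)) after simplifying.
So A=k + 2 and B=k + 7, with C=k**2 + 8*k + 16.
f must satisfy (k + 2)·f(k+1) − (k + 6)·f(k) = k**2 + 8*k + 16.
Degrees (1,1,2) ⇒ d ≤ 4.
Solve for f: f(k) = k*(k + 3)*(k + 4)*(k + 7)/20 (degree 4 ≤ 4).
So s_k = (B(k−1)f/C)·t_k = (k*(k + 3)*(k + 6)*(k + 7)/(20*(k + 4)))·t_k = k*(-k - 7)/(2*(k**2 + 7*k + 10)).
Check: Δs_k = 10*(-k - 4)/(k**4 + 16*k**3 + 91*k**2 + 216*k + 180). ✓

s_k = k*(-k - 7)/(2*(k**2 + 7*k + 10))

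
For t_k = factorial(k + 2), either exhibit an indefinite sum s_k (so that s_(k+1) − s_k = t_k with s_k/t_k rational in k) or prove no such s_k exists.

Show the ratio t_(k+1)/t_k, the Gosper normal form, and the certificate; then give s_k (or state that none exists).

none — t_k is not Gosper-summable

Compute t_(k+1)/t_k: get k + 3.
A = k + 3, B = 1, C = 1.
f must satisfy (k + 3)·f(k+1) − (1)·f(k) = 1.
Degrees (1,0,0) ⇒ d ≤ -1.
d = -1 < 0 ⇒ no nonzero polynomial f; not summable.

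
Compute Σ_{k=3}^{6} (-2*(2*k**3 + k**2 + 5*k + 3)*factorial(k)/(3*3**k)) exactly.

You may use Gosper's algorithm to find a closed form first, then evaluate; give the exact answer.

Σ = -38444/81

r(k) = (k + 1)*(5*k + 2*(k + 1)**3 + (k + 1)**2 + 8)/(3*(2*k**3 + k**2 + 5*k + 3)) after simplifying.
Normal form (A,B,C) = (k/3 + 1/3, 1, k**3 + k**2/2 + 5*k/2 + 3/2).
Need (k/3 + 1/3)·f(k+1) − (1)·f(k) = k**3 + k**2/2 + 5*k/2 + 3/2.
Degrees (1,0,3) ⇒ d ≤ 2.
A polynomial solution: f(k) = 3*k*(2*k + 1)/2.
Then R = B(k−1)f/C = 3*k*(2*k + 1)/(2*k**3 + k**2 + 5*k + 3), so s_k = R(k)·t_k = -2*k*(2*k + 1)*factorial(k)/3**k.
Verify: -2*(2*k**3 + k**2 + 5*k + 3)*factorial(k)/(3*3**k) matches t_k.
Sum = s_(7) − s_(3); s_(7) = -39200/81, s_(3) = -28/3 ⇒ -38444/81.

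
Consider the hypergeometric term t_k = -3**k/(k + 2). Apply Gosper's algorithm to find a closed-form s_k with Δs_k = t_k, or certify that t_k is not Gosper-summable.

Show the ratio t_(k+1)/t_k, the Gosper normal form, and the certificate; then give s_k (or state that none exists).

t_(k+1)/t_k = 3*(k + 2)/(k + 3).
So A=3*k + 6 and B=k + 3, with C=1.
Need (3*k + 6)·f(k+1) − (k + 2)·f(k) = 1.
d = -1 from the (1,1,0) case.
Bound -1 < 0, so the key equation has no polynomial solution.

none — t_k is not Gosper-summable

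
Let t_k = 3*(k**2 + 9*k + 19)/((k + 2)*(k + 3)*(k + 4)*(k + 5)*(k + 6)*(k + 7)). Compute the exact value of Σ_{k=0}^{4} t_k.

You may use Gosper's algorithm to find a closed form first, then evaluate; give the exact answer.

Σ = 215/11088

Step 1: r(k) = (k + 2)*(9*k + (k + 1)**2 + 28)/((k + 8)*(k**2 + 9*k + 19)).
Take A(k)=k + 2, B(k)=k + 8, C(k)=k**2 + 9*k + 19.
Key eq: (k + 2)·f(k+1) = (k + 7)·f(k) + (k**2 + 9*k + 19).
deg f ≤ 5 (via 1,1,2).
Solve for f: f(k) = k*(k + 3)*(k + 5)*(k**2 + 12*k + 44)/144 (degree 5 ≤ 5).
So s_k = (B(k−1)f/C)·t_k = (k*(k + 3)*(k + 5)*(k + 7)*(k**2 + 12*k + 44)/(144*(k**2 + 9*k + 19)))·t_k = k*(k**2 + 12*k + 44)/(48*(k**3 + 12*k**2 + 44*k + 48)).
s_(k+1) − s_k = 3*(k**2 + 9*k + 19)/(k**6 + 27*k**5 + 295*k**4 + 1665*k**3 + 5104*k**2 + 8028*k + 5040) = t_k.
Sum = s_(5) − s_(0); s_(5) = 215/11088, s_(0) = 0 ⇒ 215/11088.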